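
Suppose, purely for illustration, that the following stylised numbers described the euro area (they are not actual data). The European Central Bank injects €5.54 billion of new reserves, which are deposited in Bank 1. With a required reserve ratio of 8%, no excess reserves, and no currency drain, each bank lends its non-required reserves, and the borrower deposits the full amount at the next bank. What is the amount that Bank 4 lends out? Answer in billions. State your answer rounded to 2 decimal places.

Each bank lends a fraction (1 − rr) = 0.9200 of the deposit it receives, so Bank 4 receives 5.54·0.9200^3 and lends 5.54·0.9200^4 ≈ 3.9688 billion.

€3.97 billion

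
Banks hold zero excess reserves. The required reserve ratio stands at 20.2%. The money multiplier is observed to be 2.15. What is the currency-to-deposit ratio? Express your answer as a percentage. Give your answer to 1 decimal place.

Using m = 2.15. From m = (1 + c)/(c + rr + e), rearranging gives 1 + c = m·(c + rr + e), so c·(1 − m) = m·(rr + e) − 1.
Hence c = [m·(rr + e) − 1]/(1 − m) = [2.15 × (0.202 + 0) − 1] / (1 − 2.15) ≈ 0.491913.

49.2%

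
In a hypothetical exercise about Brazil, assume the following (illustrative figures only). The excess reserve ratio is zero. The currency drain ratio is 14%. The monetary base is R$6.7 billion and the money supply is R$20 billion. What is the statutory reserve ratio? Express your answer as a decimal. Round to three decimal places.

0.242

Using m = M/MB = 20/6.7 ≈ 2.985075. Since m = (1 + c)/(c + rr + e), the denominator satisfies c + rr + e = (1 + c)/m = (1 + 0.14) / 2.985075 ≈ 0.381900.
With c = 0.14 and e = 0, the statutory reserve ratio is 0.381900 − 0.14 − 0 = 0.2419.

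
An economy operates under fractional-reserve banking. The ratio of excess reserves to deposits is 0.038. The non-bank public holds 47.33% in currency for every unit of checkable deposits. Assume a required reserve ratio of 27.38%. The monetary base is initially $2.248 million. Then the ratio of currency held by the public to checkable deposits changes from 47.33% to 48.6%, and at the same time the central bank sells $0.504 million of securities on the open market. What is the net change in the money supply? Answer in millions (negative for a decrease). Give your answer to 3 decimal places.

Before: m₁ = (1 + 0.4733) / (0.2738 + 0.038 + 0.4733) ≈ 1.87658, MB₁ = 2.248, so M₁ = 1.87658 × 2.248 ≈ 4.2186 million.
After: m₂ = (1 + 0.486) / (0.2738 + 0.038 + 0.486) ≈ 1.86262, MB₂ = 2.248 − 0.504 = 1.744, so M₂ = 1.86262 × 1.744 ≈ 3.2484 million.
ΔM = M₂ − M₁ = 3.2484 − 4.2186 = -0.9702 million.

-0.970 million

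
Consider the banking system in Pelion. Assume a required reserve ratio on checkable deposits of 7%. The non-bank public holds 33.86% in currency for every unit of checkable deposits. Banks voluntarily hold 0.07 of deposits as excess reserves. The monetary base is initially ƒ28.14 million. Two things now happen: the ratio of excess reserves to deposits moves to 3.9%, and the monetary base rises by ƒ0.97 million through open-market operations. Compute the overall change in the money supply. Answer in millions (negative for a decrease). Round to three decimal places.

ƒ8.352 million

Before: m₁ = (1 + 0.3386) / (0.07 + 0.07 + 0.3386) ≈ 2.796908, MB₁ = 28.14, so M₁ = 2.796908 × 28.14 ≈ 78.705 million.
After: m₂ = (1 + 0.3386) / (0.07 + 0.039 + 0.3386) ≈ 2.990617, MB₂ = 28.14 + 0.97 = 29.11, so M₂ = 2.990617 × 29.11 ≈ 87.0569 million.
ΔM = M₂ − M₁ = 87.0569 − 78.705 = 8.3519 million.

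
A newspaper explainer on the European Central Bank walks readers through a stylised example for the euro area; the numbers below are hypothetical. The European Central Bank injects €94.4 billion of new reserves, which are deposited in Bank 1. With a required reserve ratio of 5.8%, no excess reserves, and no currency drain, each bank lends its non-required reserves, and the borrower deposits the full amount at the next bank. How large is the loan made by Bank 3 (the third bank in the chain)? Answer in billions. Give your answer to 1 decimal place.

€78.9 billion

Each bank lends a fraction (1 − rr) = 0.9420 of the deposit it receives, so Bank 3 receives 94.4·0.9420^2 and lends 94.4·0.9420^3 ≈ 78.9087 billion.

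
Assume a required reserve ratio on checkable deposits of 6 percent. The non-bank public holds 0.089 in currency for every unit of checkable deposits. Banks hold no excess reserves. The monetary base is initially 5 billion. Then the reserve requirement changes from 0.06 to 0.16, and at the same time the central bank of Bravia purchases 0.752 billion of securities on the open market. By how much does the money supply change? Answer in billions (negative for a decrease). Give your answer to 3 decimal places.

Before: m₁ = (1 + 0.089) / (0.06 + 0.089) ≈ 7.30872, MB₁ = 5, so M₁ = 7.30872 × 5 = 36.5436 billion.
After: m₂ = (1 + 0.089) / (0.16 + 0.089) ≈ 4.37349, MB₂ = 5 + 0.752 = 5.752, so M₂ = 4.37349 × 5.752 ≈ 25.1563 billion.
ΔM = M₂ − M₁ = 25.1563 − 36.5436 = -11.3873 billion.

-11.387 billion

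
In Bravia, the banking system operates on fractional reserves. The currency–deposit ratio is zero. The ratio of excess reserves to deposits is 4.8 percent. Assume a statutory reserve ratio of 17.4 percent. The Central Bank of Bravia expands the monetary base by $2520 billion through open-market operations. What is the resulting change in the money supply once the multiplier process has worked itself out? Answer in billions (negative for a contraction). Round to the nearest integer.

$11351 billion

The money multiplier is m = 1 / (rr + e) = 1 / (0.174 + 0.048) ≈ 4.50450.
The purchase adds 2520 billion of base, so ΔM = m × ΔMB = 4.50450 × (+2520) = 11351.34 billion.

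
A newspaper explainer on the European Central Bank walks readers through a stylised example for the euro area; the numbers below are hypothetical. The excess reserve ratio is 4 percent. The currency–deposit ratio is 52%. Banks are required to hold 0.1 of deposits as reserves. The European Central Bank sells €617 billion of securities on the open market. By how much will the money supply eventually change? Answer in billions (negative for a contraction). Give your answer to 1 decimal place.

-1421.0 billion

The money multiplier is m = (1 + c) / (rr + e + c) = (1 + 0.52) / (0.1 + 0.04 + 0.52) ≈ 2.30303.
The sale removes 617 billion of base, so ΔM = m × ΔMB = 2.30303 × (−617) ≈ -1420.9695 billion.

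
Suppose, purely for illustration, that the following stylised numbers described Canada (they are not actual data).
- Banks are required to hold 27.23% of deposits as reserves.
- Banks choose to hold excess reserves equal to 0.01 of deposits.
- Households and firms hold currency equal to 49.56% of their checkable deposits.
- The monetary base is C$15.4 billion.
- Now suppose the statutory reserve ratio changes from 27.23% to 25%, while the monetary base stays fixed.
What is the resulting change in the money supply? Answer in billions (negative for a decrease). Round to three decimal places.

C$0.874 billion

Initially m₁ = (1 + 0.4956) / (0.2723 + 0.01 + 0.4956) ≈ 1.922612, so M₁ = 1.922612 × 15.4 ≈ 29.6082 billion.
After the change m₂ = (1 + 0.4956) / (0.25 + 0.01 + 0.4956) ≈ 1.979354, so M₂ = 1.979354 × 15.4 ≈ 30.4821 billion.
ΔM = M₂ − M₁ = 30.4821 − 29.6082 = 0.8739 billion.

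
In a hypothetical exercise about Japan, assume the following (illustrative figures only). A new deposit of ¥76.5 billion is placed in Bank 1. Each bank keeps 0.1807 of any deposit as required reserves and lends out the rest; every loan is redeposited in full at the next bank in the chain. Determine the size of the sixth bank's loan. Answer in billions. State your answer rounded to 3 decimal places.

¥23.138 billion

Each bank lends a fraction (1 − rr) = 0.8193 of the deposit it receives, so Bank 6 receives 76.5·0.8193^5 and lends 76.5·0.8193^6 ≈ 23.1376 billion.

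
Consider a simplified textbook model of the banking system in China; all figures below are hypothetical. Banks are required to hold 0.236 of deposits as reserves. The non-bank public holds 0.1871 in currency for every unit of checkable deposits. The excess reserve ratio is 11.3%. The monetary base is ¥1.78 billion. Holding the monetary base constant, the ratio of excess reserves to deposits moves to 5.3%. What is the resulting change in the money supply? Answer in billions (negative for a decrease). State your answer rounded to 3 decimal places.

¥0.497 billion

Initially m₁ = (1 + 0.1871) / (0.236 + 0.113 + 0.1871) ≈ 2.21433, so M₁ = 2.21433 × 1.78 ≈ 3.9415 billion.
After the change m₂ = (1 + 0.1871) / (0.236 + 0.053 + 0.1871) ≈ 2.49338, so M₂ = 2.49338 × 1.78 ≈ 4.4382 billion.
ΔM = M₂ − M₁ = 4.4382 − 3.9415 = 0.4967 billion.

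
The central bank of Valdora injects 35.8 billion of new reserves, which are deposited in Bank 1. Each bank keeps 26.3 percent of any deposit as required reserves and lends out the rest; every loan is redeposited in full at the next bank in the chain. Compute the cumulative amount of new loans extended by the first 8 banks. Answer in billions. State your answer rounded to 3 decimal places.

Bank i lends (1 − rr)^i of the original deposit: Bank 1 lends 35.8·0.7370 = 26.3846, Bank 2 lends 35.8·0.7370² ≈ 19.4455, and so on.
Summing a geometric series: total = 35.8·[0.7370·(1 − 0.7370^8) / (1 − 0.7370)] ≈ 91.5893 billion.

91.589 billion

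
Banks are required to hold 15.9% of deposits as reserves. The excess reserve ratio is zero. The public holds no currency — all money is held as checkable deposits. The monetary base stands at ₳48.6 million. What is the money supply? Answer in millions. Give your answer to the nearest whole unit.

₳306 million

With no currency drain or excess reserves, the money multiplier is m = 1/rr = 1/0.159 ≈ 6.2893.
Money supply M = m × MB = 6.2893 × 48.6 ≈ 305.66 million.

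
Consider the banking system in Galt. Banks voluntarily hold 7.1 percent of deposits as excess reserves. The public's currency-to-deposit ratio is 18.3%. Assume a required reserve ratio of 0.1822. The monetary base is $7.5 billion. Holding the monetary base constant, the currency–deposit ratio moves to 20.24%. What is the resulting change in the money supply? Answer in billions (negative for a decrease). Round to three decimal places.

Initially m₁ = (1 + 0.183) / (0.1822 + 0.071 + 0.183) ≈ 2.71206, so M₁ = 2.71206 × 7.5 ≈ 20.3405 billion.
After the change m₂ = (1 + 0.2024) / (0.1822 + 0.071 + 0.2024) ≈ 2.63916, so M₂ = 2.63916 × 7.5 = 19.7937 billion.
ΔM = M₂ − M₁ = 19.7937 − 20.3405 = -0.5468 billion.

-0.547 billion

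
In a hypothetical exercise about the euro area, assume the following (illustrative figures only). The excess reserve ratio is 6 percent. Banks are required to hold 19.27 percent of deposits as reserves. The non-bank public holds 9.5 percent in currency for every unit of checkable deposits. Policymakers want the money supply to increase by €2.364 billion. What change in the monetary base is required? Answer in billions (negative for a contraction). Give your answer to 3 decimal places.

The money multiplier is m = (1 + c) / (rr + e + c) = (1 + 0.095) / (0.1927 + 0.06 + 0.095) ≈ 3.14927.
ΔMB = ΔM / m = (+2.364) / 3.14927 ≈ 0.7507 billion.

€0.751 billion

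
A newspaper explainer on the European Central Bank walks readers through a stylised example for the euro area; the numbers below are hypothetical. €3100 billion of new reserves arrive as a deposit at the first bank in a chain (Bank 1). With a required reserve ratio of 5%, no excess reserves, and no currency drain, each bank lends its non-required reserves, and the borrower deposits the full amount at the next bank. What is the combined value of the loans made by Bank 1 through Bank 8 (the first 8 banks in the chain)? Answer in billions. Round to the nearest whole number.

€19825 billion

Bank i lends (1 − rr)^i of the original deposit: Bank 1 lends 3100·0.9500 = 2945.0000, Bank 2 lends 3100·0.9500² = 2797.7500, and so on.
Summing a geometric series: total = 3100·[0.9500·(1 − 0.9500^8) / (1 − 0.9500)] ≈ 19824.5366 billion.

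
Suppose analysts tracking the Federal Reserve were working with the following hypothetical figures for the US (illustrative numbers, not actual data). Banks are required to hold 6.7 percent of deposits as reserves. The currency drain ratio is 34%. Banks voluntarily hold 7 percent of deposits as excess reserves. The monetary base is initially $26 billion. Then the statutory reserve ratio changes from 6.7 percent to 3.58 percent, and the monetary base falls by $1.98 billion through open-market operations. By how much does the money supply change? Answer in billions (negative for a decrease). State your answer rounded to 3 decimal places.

-0.840 billion

Before: m₁ = (1 + 0.34) / (0.067 + 0.07 + 0.34) ≈ 2.809224, MB₁ = 26, so M₁ = 2.809224 × 26 ≈ 73.0398 billion.
After: m₂ = (1 + 0.34) / (0.0358 + 0.07 + 0.34) ≈ 3.005832, MB₂ = 26 − 1.98 = 24.02, so M₂ = 3.005832 × 24.02 ≈ 72.2001 billion.
ΔM = M₂ − M₁ = 72.2001 − 73.0398 = -0.8397 billion.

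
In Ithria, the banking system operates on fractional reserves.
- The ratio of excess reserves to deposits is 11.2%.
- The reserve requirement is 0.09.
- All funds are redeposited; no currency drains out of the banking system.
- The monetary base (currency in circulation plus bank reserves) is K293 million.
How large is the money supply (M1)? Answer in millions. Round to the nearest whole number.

The money multiplier is m = 1 / (rr + e) = 1 / (0.09 + 0.112) ≈ 4.9505.
So M = m × MB = 4.9505 × 293 = 1450.4965 million.

K1450 million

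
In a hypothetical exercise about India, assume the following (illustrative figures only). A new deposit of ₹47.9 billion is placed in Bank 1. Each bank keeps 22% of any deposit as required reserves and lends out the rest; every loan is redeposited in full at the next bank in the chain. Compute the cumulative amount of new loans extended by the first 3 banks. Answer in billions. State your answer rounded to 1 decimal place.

₹89.2 billion

Bank i lends (1 − rr)^i of the original deposit: Bank 1 lends 47.9·0.7800 = 37.3620, Bank 2 lends 47.9·0.7800² ≈ 29.1424, and so on.
Summing a geometric series: total = 47.9·[0.7800·(1 − 0.7800^3) / (1 − 0.7800)] ≈ 89.2354 billion.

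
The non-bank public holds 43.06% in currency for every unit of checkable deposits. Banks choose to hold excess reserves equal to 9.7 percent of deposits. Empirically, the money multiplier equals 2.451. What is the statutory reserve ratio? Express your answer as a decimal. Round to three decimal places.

Using m = 2.451. Since m = (1 + c)/(c + rr + e), the denominator satisfies c + rr + e = (1 + c)/m = (1 + 0.4306) / 2.451 ≈ 0.583680.
With c = 0.4306 and e = 0.097, the statutory reserve ratio is 0.583680 − 0.4306 − 0.097 = 0.05608.

0.056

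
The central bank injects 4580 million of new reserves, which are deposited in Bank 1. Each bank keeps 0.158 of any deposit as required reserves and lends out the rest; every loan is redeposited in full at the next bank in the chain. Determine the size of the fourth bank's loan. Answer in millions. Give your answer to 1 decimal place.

Each bank lends a fraction (1 − rr) = 0.8420 of the deposit it receives, so Bank 4 receives 4580·0.8420^3 and lends 4580·0.8420^4 ≈ 2302.0452 million.

2302.0 million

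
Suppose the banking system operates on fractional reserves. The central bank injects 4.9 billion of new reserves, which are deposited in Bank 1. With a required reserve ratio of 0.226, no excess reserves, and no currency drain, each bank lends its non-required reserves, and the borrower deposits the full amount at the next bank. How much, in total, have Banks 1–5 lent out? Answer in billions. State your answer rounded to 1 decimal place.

Bank i lends (1 − rr)^i of the original deposit: Bank 1 lends 4.9·0.7740 = 3.7926, Bank 2 lends 4.9·0.7740² ≈ 2.9355, and so on.
Summing a geometric series: total = 4.9·[0.7740·(1 − 0.7740^5) / (1 − 0.7740)] ≈ 12.1198 billion.

12.1 billion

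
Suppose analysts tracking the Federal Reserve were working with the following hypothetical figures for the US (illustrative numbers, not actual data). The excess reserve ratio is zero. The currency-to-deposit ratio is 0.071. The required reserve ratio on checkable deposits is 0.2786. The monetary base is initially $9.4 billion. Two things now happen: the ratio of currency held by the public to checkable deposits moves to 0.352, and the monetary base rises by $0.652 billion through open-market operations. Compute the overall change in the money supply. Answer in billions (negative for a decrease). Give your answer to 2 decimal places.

Before: m₁ = (1 + 0.071) / (0.2786 + 0.071) ≈ 3.06350, MB₁ = 9.4, so M₁ = 3.06350 × 9.4 = 28.7969 billion.
After: m₂ = (1 + 0.352) / (0.2786 + 0.352) ≈ 2.14399, MB₂ = 9.4 + 0.652 = 10.052, so M₂ = 2.14399 × 10.052 ≈ 21.5514 billion.
ΔM = M₂ − M₁ = 21.5514 − 28.7969 = -7.2455 billion.

-7.25 billion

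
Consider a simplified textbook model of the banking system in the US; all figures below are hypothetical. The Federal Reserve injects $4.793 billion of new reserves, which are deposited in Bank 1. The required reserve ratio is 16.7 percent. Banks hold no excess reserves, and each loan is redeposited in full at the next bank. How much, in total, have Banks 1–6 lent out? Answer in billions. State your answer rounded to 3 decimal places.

Bank i lends (1 − rr)^i of the original deposit: Bank 1 lends 4.793·0.8330 ≈ 3.9926, Bank 2 lends 4.793·0.8330² ≈ 3.3258, and so on.
Summing a geometric series: total = 4.793·[0.8330·(1 − 0.8330^6) / (1 − 0.8330)] ≈ 15.9202 billion.

$15.920 billion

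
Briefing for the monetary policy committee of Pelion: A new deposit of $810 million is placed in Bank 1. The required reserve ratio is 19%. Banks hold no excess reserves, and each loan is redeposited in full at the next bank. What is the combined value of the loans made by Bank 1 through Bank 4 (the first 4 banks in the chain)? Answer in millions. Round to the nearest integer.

Bank i lends (1 − rr)^i of the original deposit: Bank 1 lends 810·0.8100 = 656.1000, Bank 2 lends 810·0.8100² = 531.4410, and so on.
Summing a geometric series: total = 810·[0.8100·(1 − 0.8100^4) / (1 − 0.8100)] ≈ 1966.6867 million.

$1967 million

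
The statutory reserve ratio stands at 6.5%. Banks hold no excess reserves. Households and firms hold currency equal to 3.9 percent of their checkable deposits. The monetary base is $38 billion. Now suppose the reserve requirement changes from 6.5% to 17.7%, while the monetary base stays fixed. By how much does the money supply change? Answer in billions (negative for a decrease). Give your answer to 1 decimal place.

-196.8 billion

Initially m₁ = (1 + 0.039) / (0.065 + 0.039) ≈ 9.9904, so M₁ = 9.9904 × 38 = 379.6352 billion.
After the change m₂ = (1 + 0.039) / (0.177 + 0.039) ≈ 4.8102, so M₂ = 4.8102 × 38 = 182.7876 billion.
ΔM = M₂ − M₁ = 182.7876 − 379.6352 = -196.8476 billion.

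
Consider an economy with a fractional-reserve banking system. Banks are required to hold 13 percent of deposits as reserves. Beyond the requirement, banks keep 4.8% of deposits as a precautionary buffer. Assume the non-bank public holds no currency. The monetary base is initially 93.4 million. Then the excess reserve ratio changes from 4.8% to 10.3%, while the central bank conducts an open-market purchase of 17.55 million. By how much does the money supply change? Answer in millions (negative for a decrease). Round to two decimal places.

Before: m₁ = 1 / (0.13 + 0.048) ≈ 5.617978, MB₁ = 93.4, so M₁ = 5.617978 × 93.4 ≈ 524.7191 million.
After: m₂ = 1 / (0.13 + 0.103) ≈ 4.291845, MB₂ = 93.4 + 17.55 = 110.95, so M₂ = 4.291845 × 110.95 ≈ 476.1802 million.
ΔM = M₂ − M₁ = 476.1802 − 524.7191 = -48.5389 million.

-48.54 million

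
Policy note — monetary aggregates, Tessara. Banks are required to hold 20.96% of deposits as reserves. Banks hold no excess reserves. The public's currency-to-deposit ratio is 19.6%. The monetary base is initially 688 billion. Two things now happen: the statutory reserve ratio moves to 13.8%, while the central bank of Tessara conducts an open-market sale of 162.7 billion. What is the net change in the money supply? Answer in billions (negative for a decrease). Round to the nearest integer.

Before: m₁ = (1 + 0.196) / (0.2096 + 0.196) ≈ 2.9487, MB₁ = 688, so M₁ = 2.9487 × 688 = 2028.7056 billion.
After: m₂ = (1 + 0.196) / (0.138 + 0.196) ≈ 3.5808, MB₂ = 688 − 162.7 = 525.3, so M₂ = 3.5808 × 525.3 ≈ 1880.9942 billion.
ΔM = M₂ − M₁ = 1880.9942 − 2028.7056 = -147.7114 billion.

-148 billion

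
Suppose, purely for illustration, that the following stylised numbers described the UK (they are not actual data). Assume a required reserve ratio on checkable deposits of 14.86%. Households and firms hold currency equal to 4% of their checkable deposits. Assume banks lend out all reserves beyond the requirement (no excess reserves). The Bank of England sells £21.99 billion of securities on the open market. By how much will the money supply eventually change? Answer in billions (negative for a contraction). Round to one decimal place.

The money multiplier is m = (1 + c) / (rr + c) = (1 + 0.04) / (0.1486 + 0.04) ≈ 5.5143.
The sale removes 21.99 billion of base, so ΔM = m × ΔMB = 5.5143 × (−21.99) ≈ -121.2595 billion.

-121.3 billion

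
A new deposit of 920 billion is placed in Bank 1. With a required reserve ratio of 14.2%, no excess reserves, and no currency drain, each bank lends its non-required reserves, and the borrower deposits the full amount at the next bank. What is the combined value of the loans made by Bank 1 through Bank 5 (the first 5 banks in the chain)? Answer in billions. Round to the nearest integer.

Bank i lends (1 − rr)^i of the original deposit: Bank 1 lends 920·0.8580 = 789.3600, Bank 2 lends 920·0.8580² ≈ 677.2709, and so on.
Summing a geometric series: total = 920·[0.8580·(1 − 0.8580^5) / (1 − 0.8580)] ≈ 2974.0955 billion.

2974 billion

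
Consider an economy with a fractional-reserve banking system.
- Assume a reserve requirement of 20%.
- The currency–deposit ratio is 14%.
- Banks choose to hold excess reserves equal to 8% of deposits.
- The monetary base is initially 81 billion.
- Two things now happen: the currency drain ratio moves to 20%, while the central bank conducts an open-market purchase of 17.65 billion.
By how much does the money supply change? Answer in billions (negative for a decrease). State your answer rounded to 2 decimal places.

Before: m₁ = (1 + 0.14) / (0.2 + 0.08 + 0.14) ≈ 2.71429, MB₁ = 81, so M₁ = 2.71429 × 81 ≈ 219.8575 billion.
After: m₂ = (1 + 0.2) / (0.2 + 0.08 + 0.2) = 2.5, MB₂ = 81 + 17.65 = 98.65, so M₂ = 2.5 × 98.65 = 246.625 billion.
ΔM = M₂ − M₁ = 246.625 − 219.8575 = 26.7675 billion.

26.77 billion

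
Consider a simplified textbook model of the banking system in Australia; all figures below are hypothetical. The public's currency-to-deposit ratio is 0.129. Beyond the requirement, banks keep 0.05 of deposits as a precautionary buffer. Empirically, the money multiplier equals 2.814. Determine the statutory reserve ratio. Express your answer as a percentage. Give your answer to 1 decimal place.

22.2%

Using m = 2.814. Since m = (1 + c)/(c + rr + e), the denominator satisfies c + rr + e = (1 + c)/m = (1 + 0.129) / 2.814 ≈ 0.401208.
With c = 0.129 and e = 0.05, the statutory reserve ratio is 0.401208 − 0.129 − 0.05 = 0.222208.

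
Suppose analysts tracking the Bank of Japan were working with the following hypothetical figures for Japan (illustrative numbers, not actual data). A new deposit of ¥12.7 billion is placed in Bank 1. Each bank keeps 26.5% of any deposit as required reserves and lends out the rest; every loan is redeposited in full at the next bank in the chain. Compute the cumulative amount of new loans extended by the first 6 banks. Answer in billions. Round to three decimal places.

Bank i lends (1 − rr)^i of the original deposit: Bank 1 lends 12.7·0.7350 = 9.3345, Bank 2 lends 12.7·0.7350² ≈ 6.8609, and so on.
Summing a geometric series: total = 12.7·[0.7350·(1 − 0.7350^6) / (1 − 0.7350)] ≈ 29.6710 billion.

¥29.671 billion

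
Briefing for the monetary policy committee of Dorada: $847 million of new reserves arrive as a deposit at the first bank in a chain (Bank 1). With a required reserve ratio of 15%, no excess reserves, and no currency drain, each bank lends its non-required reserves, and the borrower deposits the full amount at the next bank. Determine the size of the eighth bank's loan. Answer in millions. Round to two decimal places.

Each bank lends a fraction (1 − rr) = 0.8500 of the deposit it receives, so Bank 8 receives 847·0.8500^7 and lends 847·0.8500^8 ≈ 230.7995 million.

$230.80 million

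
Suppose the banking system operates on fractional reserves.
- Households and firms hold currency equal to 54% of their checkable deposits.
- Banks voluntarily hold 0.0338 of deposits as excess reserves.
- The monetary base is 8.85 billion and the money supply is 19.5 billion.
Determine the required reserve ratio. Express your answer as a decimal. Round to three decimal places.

0.125

Using m = M/MB = 19.5/8.85 ≈ 2.203390. Since m = (1 + c)/(c + rr + e), the denominator satisfies c + rr + e = (1 + c)/m = (1 + 0.54) / 2.203390 ≈ 0.698923.
With c = 0.54 and e = 0.0338, the required reserve ratio is 0.698923 − 0.54 − 0.0338 = 0.125123.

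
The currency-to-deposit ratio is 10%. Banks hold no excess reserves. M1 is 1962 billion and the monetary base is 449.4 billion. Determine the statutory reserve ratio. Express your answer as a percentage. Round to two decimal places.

15.20%

Using m = M/MB = 1962/449.4 ≈ 4.365821. Since m = (1 + c)/(c + rr + e), the denominator satisfies c + rr + e = (1 + c)/m = (1 + 0.1) / 4.365821 ≈ 0.251957.
With c = 0.1 and e = 0, the statutory reserve ratio is 0.251957 − 0.1 − 0 = 0.151957.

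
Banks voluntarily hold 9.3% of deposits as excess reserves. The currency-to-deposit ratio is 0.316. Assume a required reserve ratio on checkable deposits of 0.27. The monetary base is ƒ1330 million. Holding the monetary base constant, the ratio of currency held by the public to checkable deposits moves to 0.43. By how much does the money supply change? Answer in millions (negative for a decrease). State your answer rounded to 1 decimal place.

Initially m₁ = (1 + 0.316) / (0.27 + 0.093 + 0.316) ≈ 1.938144, so M₁ = 1.938144 × 1330 ≈ 2577.7315 million.
After the change m₂ = (1 + 0.43) / (0.27 + 0.093 + 0.43) ≈ 1.803279, so M₂ = 1.803279 × 1330 ≈ 2398.3611 million.
ΔM = M₂ − M₁ = 2398.3611 − 2577.7315 = -179.3704 million.

-179.4 million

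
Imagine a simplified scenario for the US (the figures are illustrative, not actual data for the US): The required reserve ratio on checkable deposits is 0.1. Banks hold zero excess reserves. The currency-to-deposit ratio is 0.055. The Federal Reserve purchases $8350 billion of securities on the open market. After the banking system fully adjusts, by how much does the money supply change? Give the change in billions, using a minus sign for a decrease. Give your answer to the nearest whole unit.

The money multiplier is m = (1 + c) / (rr + c) = (1 + 0.055) / (0.1 + 0.055) ≈ 6.80645.
The purchase adds 8350 billion of base, so ΔM = m × ΔMB = 6.80645 × (+8350) = 56833.8575 billion.

$56834 billion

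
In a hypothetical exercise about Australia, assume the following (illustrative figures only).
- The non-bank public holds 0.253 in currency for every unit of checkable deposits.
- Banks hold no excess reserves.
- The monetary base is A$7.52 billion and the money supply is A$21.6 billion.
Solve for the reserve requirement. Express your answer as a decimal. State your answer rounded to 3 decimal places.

0.183

Using m = M/MB = 21.6/7.52 ≈ 2.872340. Since m = (1 + c)/(c + rr + e), the denominator satisfies c + rr + e = (1 + c)/m = (1 + 0.253) / 2.872340 ≈ 0.436230.
With c = 0.253 and e = 0, the reserve requirement is 0.436230 − 0.253 − 0 = 0.18323.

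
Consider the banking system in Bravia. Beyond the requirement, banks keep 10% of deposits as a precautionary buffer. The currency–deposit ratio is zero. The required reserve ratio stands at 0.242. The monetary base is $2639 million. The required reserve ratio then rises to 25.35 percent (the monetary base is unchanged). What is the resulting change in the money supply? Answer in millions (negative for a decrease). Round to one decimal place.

-251.0 million

Initially m₁ = 1 / (0.242 + 0.1) ≈ 2.923977, so M₁ = 2.923977 × 2639 ≈ 7716.3753 million.
After the change m₂ = 1 / (0.2535 + 0.1) ≈ 2.828854, so M₂ = 2.828854 × 2639 ≈ 7465.3457 million.
ΔM = M₂ − M₁ = 7465.3457 − 7716.3753 = -251.0296 million.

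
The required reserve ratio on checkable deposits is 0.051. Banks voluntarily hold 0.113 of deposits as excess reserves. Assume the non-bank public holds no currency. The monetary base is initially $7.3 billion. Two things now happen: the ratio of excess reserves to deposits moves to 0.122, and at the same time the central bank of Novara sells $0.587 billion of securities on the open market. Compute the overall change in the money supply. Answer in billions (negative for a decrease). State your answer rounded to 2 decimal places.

Before: m₁ = 1 / (0.051 + 0.113) ≈ 6.0976, MB₁ = 7.3, so M₁ = 6.0976 × 7.3 ≈ 44.5125 billion.
After: m₂ = 1 / (0.051 + 0.122) ≈ 5.7803, MB₂ = 7.3 − 0.587 = 6.713, so M₂ = 5.7803 × 6.713 ≈ 38.8032 billion.
ΔM = M₂ − M₁ = 38.8032 − 44.5125 = -5.7093 billion.

-5.71 billion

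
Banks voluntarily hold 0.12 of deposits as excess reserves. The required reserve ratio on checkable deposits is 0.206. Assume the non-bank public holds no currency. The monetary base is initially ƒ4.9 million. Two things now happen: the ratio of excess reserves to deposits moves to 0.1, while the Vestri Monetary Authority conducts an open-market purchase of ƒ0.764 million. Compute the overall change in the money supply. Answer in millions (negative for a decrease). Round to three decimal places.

Before: m₁ = 1 / (0.206 + 0.12) ≈ 3.06748, MB₁ = 4.9, so M₁ = 3.06748 × 4.9 ≈ 15.0307 million.
After: m₂ = 1 / (0.206 + 0.1) ≈ 3.26797, MB₂ = 4.9 + 0.764 = 5.664, so M₂ = 3.26797 × 5.664 ≈ 18.5098 million.
ΔM = M₂ − M₁ = 18.5098 − 15.0307 = 3.4791 million.

ƒ3.479 million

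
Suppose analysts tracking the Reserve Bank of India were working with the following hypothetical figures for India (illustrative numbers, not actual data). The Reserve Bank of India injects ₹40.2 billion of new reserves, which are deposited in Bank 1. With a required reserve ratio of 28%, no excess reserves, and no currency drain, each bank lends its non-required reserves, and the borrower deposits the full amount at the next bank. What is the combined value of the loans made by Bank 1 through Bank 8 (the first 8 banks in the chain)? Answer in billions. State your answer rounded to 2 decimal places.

₹95.91 billion

Bank i lends (1 − rr)^i of the original deposit: Bank 1 lends 40.2·0.7200 = 28.9440, Bank 2 lends 40.2·0.7200² ≈ 20.8397, and so on.
Summing a geometric series: total = 40.2·[0.7200·(1 − 0.7200^8) / (1 − 0.7200)] ≈ 95.9059 billion.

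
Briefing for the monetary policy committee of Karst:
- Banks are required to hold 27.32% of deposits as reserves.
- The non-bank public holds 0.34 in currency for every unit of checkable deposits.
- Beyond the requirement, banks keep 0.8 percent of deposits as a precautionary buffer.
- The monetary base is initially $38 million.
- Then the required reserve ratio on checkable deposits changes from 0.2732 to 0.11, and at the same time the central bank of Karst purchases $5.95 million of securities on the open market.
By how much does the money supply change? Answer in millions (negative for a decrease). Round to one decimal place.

$46.6 million

Before: m₁ = (1 + 0.34) / (0.2732 + 0.008 + 0.34) ≈ 2.1571, MB₁ = 38, so M₁ = 2.1571 × 38 = 81.9698 million.
After: m₂ = (1 + 0.34) / (0.11 + 0.008 + 0.34) ≈ 2.9258, MB₂ = 38 + 5.95 = 43.95, so M₂ = 2.9258 × 43.95 ≈ 128.5889 million.
ΔM = M₂ − M₁ = 128.5889 − 81.9698 = 46.6191 million.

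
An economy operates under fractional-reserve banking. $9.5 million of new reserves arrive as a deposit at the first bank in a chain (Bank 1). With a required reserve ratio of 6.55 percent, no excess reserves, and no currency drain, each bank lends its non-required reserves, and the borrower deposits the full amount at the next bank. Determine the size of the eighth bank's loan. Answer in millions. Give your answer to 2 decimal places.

Each bank lends a fraction (1 − rr) = 0.9345 of the deposit it receives, so Bank 8 receives 9.5·0.9345^7 and lends 9.5·0.9345^8 ≈ 5.5253 million.

$5.53 million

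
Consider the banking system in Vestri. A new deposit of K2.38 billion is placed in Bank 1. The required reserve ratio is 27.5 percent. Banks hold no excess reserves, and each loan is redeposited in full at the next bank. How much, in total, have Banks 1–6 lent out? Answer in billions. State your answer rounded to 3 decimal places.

Bank i lends (1 − rr)^i of the original deposit: Bank 1 lends 2.38·0.7250 = 1.7255, Bank 2 lends 2.38·0.7250² ≈ 1.2510, and so on.
Summing a geometric series: total = 2.38·[0.7250·(1 − 0.7250^6) / (1 − 0.7250)] ≈ 5.3634 billion.

K5.363 billion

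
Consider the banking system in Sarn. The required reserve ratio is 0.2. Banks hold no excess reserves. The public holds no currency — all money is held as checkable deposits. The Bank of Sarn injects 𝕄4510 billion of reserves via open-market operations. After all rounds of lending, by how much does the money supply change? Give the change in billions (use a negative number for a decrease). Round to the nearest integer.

𝕄22550 billion

The simple money multiplier is m = 1/rr = 1/0.2 = 5.
An open-market purchase increases the monetary base by 4510 billion, so ΔM = m × ΔMB = 5 × 4510 = 22550 billion.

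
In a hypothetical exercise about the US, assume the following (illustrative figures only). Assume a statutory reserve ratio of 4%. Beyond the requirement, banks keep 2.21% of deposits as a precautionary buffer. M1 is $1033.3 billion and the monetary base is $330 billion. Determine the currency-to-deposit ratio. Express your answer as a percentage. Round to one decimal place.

37.8%

Using m = M/MB = 1033.3/330 ≈ 3.131212. From m = (1 + c)/(c + rr + e), rearranging gives 1 + c = m·(c + rr + e), so c·(1 − m) = m·(rr + e) − 1.
Hence c = [m·(rr + e) − 1]/(1 − m) = [3.131212 × (0.04 + 0.0221) − 1] / (1 − 3.131212) ≈ 0.377978.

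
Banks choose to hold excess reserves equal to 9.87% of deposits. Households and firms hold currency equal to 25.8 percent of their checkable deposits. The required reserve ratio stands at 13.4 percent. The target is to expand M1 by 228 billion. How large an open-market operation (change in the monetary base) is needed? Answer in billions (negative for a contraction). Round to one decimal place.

The money multiplier is m = (1 + c) / (rr + e + c) = (1 + 0.258) / (0.134 + 0.0987 + 0.258) ≈ 2.56368.
ΔMB = ΔM / m = (+228) / 2.56368 ≈ 88.9347 billion.

88.9 billion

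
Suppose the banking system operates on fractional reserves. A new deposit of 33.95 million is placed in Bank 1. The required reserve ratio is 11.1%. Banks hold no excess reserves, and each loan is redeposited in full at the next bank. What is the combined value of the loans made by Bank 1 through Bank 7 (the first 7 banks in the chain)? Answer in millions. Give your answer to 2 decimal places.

Bank i lends (1 − rr)^i of the original deposit: Bank 1 lends 33.95·0.8890 ≈ 30.1816, Bank 2 lends 33.95·0.8890² ≈ 26.8314, and so on.
Summing a geometric series: total = 33.95·[0.8890·(1 − 0.8890^7) / (1 − 0.8890)] ≈ 152.5810 million.

152.58 million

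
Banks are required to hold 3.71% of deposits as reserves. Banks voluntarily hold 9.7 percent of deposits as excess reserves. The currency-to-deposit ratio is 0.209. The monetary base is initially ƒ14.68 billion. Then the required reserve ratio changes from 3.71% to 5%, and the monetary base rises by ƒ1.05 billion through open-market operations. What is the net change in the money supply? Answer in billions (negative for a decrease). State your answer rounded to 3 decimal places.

ƒ1.691 billion

Before: m₁ = (1 + 0.209) / (0.0371 + 0.097 + 0.209) ≈ 3.523754, MB₁ = 14.68, so M₁ = 3.523754 × 14.68 ≈ 51.7287 billion.
After: m₂ = (1 + 0.209) / (0.05 + 0.097 + 0.209) ≈ 3.396067, MB₂ = 14.68 + 1.05 = 15.73, so M₂ = 3.396067 × 15.73 ≈ 53.4201 billion.
ΔM = M₂ − M₁ = 53.4201 − 51.7287 = 1.6914 billion.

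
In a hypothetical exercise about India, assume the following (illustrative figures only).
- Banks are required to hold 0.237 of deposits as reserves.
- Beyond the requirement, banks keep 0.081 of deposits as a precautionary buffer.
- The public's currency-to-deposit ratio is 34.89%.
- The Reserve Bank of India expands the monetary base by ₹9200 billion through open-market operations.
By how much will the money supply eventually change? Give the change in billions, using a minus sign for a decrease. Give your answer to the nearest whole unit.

The money multiplier is m = (1 + c) / (rr + e + c) = (1 + 0.3489) / (0.237 + 0.081 + 0.3489) ≈ 2.02264.
The purchase adds 9200 billion of base, so ΔM = m × ΔMB = 2.02264 × (+9200) = 18608.288 billion.

₹18608 billion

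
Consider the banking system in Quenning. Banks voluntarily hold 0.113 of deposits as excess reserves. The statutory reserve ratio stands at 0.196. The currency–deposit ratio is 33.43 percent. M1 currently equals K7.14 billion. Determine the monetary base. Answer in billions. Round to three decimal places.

The money multiplier is m = (1 + c) / (rr + e + c) = (1 + 0.3343) / (0.196 + 0.113 + 0.3343) ≈ 2.07415.
MB = M / m = 7.14 / 2.07415 ≈ 3.4424 billion.

K3.442 billion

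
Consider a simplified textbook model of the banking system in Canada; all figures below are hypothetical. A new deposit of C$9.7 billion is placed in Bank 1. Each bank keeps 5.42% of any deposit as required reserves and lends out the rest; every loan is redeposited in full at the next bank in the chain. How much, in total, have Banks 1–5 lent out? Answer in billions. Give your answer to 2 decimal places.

Bank i lends (1 − rr)^i of the original deposit: Bank 1 lends 9.7·0.9458 ≈ 9.1743, Bank 2 lends 9.7·0.9458² ≈ 8.6770, and so on.
Summing a geometric series: total = 9.7·[0.9458·(1 − 0.9458^5) / (1 − 0.9458)] ≈ 41.1611 billion.

C$41.16 billion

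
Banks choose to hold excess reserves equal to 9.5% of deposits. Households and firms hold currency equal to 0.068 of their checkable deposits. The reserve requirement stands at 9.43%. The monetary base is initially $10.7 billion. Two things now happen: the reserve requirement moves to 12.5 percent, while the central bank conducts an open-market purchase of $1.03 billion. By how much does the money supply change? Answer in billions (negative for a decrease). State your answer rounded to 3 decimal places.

-0.915 billion

Before: m₁ = (1 + 0.068) / (0.0943 + 0.095 + 0.068) ≈ 4.150797, MB₁ = 10.7, so M₁ = 4.150797 × 10.7 ≈ 44.4135 billion.
After: m₂ = (1 + 0.068) / (0.125 + 0.095 + 0.068) ≈ 3.708333, MB₂ = 10.7 + 1.03 = 11.73, so M₂ = 3.708333 × 11.73 ≈ 43.4987 billion.
ΔM = M₂ − M₁ = 43.4987 − 44.4135 = -0.9148 billion.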